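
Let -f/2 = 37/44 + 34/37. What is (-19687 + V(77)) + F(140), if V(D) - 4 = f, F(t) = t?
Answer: -15910867/814 ≈ -19547.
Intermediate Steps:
f = -2865/814 (f = -2*(37/44 + 34/37) = -2*2865/1628 = -2865/814 ≈ -3.5197)
V(D) = 391/814 (V(D) = 4 - 2865/814 = 391/814)
(-19687 + V(77)) + F(140) = (-19687 + 391/814) + 140 = -16024827/814 + 140 = -15910867/814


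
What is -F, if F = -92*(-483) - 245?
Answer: -44191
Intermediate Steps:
F = 44191 (F = 44436 - 245 = 44191)
-F = -1*44191 = -44191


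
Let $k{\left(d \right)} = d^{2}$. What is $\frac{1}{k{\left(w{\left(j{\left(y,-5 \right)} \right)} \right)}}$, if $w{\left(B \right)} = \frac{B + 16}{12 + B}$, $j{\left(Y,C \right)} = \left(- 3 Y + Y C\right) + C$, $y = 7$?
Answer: $\frac{2401}{2025} \approx 1.1857$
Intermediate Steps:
$j{\left(Y,C \right)} = C - 3 Y + C Y$ ($j{\left(Y,C \right)} = \left(- 3 Y + C Y\right) + C = C - 3 Y + C Y$)
$w{\left(B \right)} = \frac{16 + B}{12 + B}$
$\frac{1}{k{\left(w{\left(j{\left(y,-5 \right)} \right)} \right)}} = \frac{1}{\left(\frac{16 - 61}{12 - 61}\right)^{2}} = \frac{1}{\left(\frac{1}{-49} \left(-45\right)\right)^{2}} = \frac{1}{\left(\left(- \frac{1}{49}\right) \left(-45\right)\right)^{2}} = \frac{1}{\left(\frac{45}{49}\right)^{2}} = \frac{1}{\frac{2025}{2401}} = \frac{2401}{2025}$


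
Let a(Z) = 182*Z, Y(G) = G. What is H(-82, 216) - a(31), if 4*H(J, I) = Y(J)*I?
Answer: -10070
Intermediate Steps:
H(J, I) = I*J/4 (H(J, I) = (J*I)/4 = (I*J)/4 = I*J/4)
H(-82, 216) - a(31) = (¼)*216*(-82) - 182*31 = -4428 - 1*5642 = -4428 - 5642 = -10070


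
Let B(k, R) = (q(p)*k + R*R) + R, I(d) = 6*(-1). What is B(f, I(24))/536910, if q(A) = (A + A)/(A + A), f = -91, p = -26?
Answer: -61/536910 ≈ -0.00011361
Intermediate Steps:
I(d) = -6
q(A) = 1 (q(A) = (2*A)/((2*A)) = (2*A)*(1/(2*A)) = 1)
B(k, R) = R + k + R² (B(k, R) = (1*k + R*R) + R = (k + R²) + R = R + k + R²)
B(f, I(24))/536910 = (-6 - 91 + (-6)²)/536910 = (-6 - 91 + 36)*(1/536910) = -61*1/536910 = -61/536910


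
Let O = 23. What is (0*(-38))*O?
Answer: 0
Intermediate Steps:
(0*(-38))*O = (0*(-38))*23 = 0*23 = 0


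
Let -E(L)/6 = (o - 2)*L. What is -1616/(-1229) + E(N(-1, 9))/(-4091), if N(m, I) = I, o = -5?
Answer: 6146494/5027839 ≈ 1.2225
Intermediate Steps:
E(L) = 42*L (E(L) = -6*(-5 - 2)*L = -(-42)*L = 42*L)
-1616/(-1229) + E(N(-1, 9))/(-4091) = -1616/(-1229) + (42*9)/(-4091) = -1616*(-1/1229) + 378*(-1/4091) = 1616/1229 - 378/4091 = 6146494/5027839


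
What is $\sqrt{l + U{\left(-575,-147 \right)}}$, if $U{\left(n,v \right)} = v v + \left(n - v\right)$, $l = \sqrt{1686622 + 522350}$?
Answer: $\sqrt{21181 + 2 \sqrt{552243}} \approx 150.56$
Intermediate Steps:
$l = 2 \sqrt{552243}$ ($l = \sqrt{2208972} = 2 \sqrt{552243} \approx 1486.3$)
$U{\left(n,v \right)} = n + v^{2} - v$ ($U{\left(n,v \right)} = v^{2} + \left(n - v\right) = n + v^{2} - v$)
$\sqrt{l + U{\left(-575,-147 \right)}} = \sqrt{2 \sqrt{552243} - \left(428 - 21609\right)} = \sqrt{2 \sqrt{552243} + \left(-575 + 21609 + 147\right)} = \sqrt{2 \sqrt{552243} + 21181} = \sqrt{21181 + 2 \sqrt{552243}}$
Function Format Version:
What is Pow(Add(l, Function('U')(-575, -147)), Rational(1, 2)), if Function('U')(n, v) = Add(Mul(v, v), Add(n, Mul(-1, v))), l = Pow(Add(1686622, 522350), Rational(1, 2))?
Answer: Pow(Add(21181, Mul(2, Pow(552243, Rational(1, 2)))), Rational(1, 2)) ≈ 150.56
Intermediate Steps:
l = Mul(2, Pow(552243, Rational(1, 2))) (l = Pow(2208972, Rational(1, 2)) = Mul(2, Pow(552243, Rational(1, 2))) ≈ 1486.3)
Function('U')(n, v) = Add(n, Pow(v, 2), Mul(-1, v)) (Function('U')(n, v) = Add(Pow(v, 2), Add(n, Mul(-1, v))) = Add(n, Pow(v, 2), Mul(-1, v)))
Pow(Add(l, Function('U')(-575, -147)), Rational(1, 2)) = Pow(Add(Mul(2, Pow(552243, Rational(1, 2))), Add(-575, Pow(-147, 2), Mul(-1, -147))), Rational(1, 2)) = Pow(Add(Mul(2, Pow(552243, Rational(1, 2))), Add(-575, 21609, 147)), Rational(1, 2)) = Pow(Add(Mul(2, Pow(552243, Rational(1, 2))), 21181), Rational(1, 2)) = Pow(Add(21181, Mul(2, Pow(552243, Rational(1, 2)))), Rational(1, 2))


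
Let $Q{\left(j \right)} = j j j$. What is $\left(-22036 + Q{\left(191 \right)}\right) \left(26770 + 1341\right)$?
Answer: $195254367685$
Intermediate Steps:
$Q{\left(j \right)} = j^{3}$ ($Q{\left(j \right)} = j^{2} j = j^{3}$)
$\left(-22036 + Q{\left(191 \right)}\right) \left(26770 + 1341\right) = \left(-22036 + 191^{3}\right) \left(26770 + 1341\right) = \left(-22036 + 6967871\right) 28111 = 6945835 \cdot 28111 = 195254367685$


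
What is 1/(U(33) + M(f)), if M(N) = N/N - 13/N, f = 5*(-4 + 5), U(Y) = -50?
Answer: -5/258 ≈ -0.019380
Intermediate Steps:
f = 5 (f = 5*1 = 5)
M(N) = 1 - 13/N
1/(U(33) + M(f)) = 1/(-50 + (-13 + 5)/5) = 1/(-50 + (⅕)*(-8)) = 1/(-50 - 8/5) = 1/(-258/5) = -5/258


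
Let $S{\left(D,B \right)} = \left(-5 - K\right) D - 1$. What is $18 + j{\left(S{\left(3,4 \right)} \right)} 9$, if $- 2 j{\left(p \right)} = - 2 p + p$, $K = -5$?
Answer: $\frac{27}{2} \approx 13.5$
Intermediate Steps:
$S{\left(D,B \right)} = -1$ ($S{\left(D,B \right)} = \left(-5 - -5\right) D - 1 = \left(-5 + 5\right) D - 1 = 0 D - 1 = 0 - 1 = -1$)
$j{\left(p \right)} = \frac{p}{2}$ ($j{\left(p \right)} = - \frac{- 2 p + p}{2} = - \frac{\left(-1\right) p}{2} = \frac{p}{2}$)
$18 + j{\left(S{\left(3,4 \right)} \right)} 9 = 18 + \frac{1}{2} \left(-1\right) 9 = 18 - \frac{9}{2} = \frac{27}{2}$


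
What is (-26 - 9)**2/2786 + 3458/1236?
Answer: 199073/61491 ≈ 3.2374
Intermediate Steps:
(-26 - 9)**2/2786 + 3458/1236 = (-35)**2*(1/2786) + 3458*(1/1236) = 1225*(1/2786) + 1729/618 = 175/398 + 1729/618 = 199073/61491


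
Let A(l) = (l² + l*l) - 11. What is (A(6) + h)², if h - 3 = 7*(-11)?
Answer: 169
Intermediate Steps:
h = -74 (h = 3 + 7*(-11) = 3 - 77 = -74)
A(l) = -11 + 2*l² (A(l) = (l² + l²) - 11 = 2*l² - 11 = -11 + 2*l²)
(A(6) + h)² = ((-11 + 2*6²) - 74)² = ((-11 + 2*36) - 74)² = ((-11 + 72) - 74)² = (61 - 74)² = (-13)² = 169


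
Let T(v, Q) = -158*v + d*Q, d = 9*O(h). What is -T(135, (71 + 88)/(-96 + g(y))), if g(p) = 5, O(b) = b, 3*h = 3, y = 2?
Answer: 1942461/91 ≈ 21346.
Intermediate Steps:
h = 1 (h = (⅓)*3 = 1)
d = 9 (d = 9*1 = 9)
T(v, Q) = -158*v + 9*Q
-T(135, (71 + 88)/(-96 + g(y))) = -(-158*135 + 9*((71 + 88)/(-96 + 5))) = -(-21330 + 9*(159/(-91))) = -(-21330 + 9*(159*(-1/91))) = -(-21330 + 9*(-159/91)) = -(-21330 - 1431/91) = -1*(-1942461/91) = 1942461/91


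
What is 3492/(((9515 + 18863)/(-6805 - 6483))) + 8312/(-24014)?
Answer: -278631551420/170367323 ≈ -1635.5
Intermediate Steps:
3492/(((9515 + 18863)/(-6805 - 6483))) + 8312/(-24014) = 3492/((28378/(-13288))) + 8312*(-1/24014) = 3492/((28378*(-1/13288))) - 4156/12007 = 3492/(-14189/6644) - 4156/12007 = 3492*(-6644/14189) - 4156/12007 = -23200848/14189 - 4156/12007 = -278631551420/170367323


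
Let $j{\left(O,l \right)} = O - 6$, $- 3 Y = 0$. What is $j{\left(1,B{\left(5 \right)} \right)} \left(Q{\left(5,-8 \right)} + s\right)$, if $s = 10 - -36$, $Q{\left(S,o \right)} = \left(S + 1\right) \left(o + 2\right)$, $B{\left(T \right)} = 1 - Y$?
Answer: $-50$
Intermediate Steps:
$Y = 0$ ($Y = \left(- \frac{1}{3}\right) 0 = 0$)
$B{\left(T \right)} = 1$ ($B{\left(T \right)} = 1 - 0 = 1 + 0 = 1$)
$Q{\left(S,o \right)} = \left(1 + S\right) \left(2 + o\right)$
$j{\left(O,l \right)} = -6 + O$
$s = 46$ ($s = 10 + 36 = 46$)
$j{\left(1,B{\left(5 \right)} \right)} \left(Q{\left(5,-8 \right)} + s\right) = \left(-6 + 1\right) \left(\left(2 - 8 + 2 \cdot 5 + 5 \left(-8\right)\right) + 46\right) = - 5 \left(\left(2 - 8 + 10 - 40\right) + 46\right) = - 5 \left(-36 + 46\right) = \left(-5\right) 10 = -50$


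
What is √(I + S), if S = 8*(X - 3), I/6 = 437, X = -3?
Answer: 3*√286 ≈ 50.735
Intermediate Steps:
I = 2622 (I = 6*437 = 2622)
S = -48 (S = 8*(-3 - 3) = 8*(-6) = -48)
√(I + S) = √(2622 - 48) = √2574 = 3*√286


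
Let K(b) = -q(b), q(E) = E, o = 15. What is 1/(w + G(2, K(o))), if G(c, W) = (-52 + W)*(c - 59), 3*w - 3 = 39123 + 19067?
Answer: 3/69650 ≈ 4.3073e-5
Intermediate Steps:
K(b) = -b
w = 58193/3 (w = 1 + (39123 + 19067)/3 = 1 + (⅓)*58190 = 1 + 58190/3 = 58193/3 ≈ 19398.)
G(c, W) = (-59 + c)*(-52 + W) (G(c, W) = (-52 + W)*(-59 + c) = (-59 + c)*(-52 + W))
1/(w + G(2, K(o))) = 1/(58193/3 + (3068 - (-59)*15 - 52*2 - 1*15*2)) = 1/(58193/3 + (3068 - 59*(-15) - 104 - 15*2)) = 1/(58193/3 + (3068 + 885 - 104 - 30)) = 1/(58193/3 + 3819) = 1/(69650/3) = 3/69650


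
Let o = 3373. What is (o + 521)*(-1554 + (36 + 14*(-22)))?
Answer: -7110444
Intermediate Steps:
(o + 521)*(-1554 + (36 + 14*(-22))) = (3373 + 521)*(-1554 + (36 + 14*(-22))) = 3894*(-1554 + (36 - 308)) = 3894*(-1554 - 272) = 3894*(-1826) = -7110444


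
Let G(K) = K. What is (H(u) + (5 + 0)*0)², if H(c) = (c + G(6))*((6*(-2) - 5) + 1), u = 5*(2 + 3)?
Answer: 246016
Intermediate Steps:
u = 25 (u = 5*5 = 25)
H(c) = -96 - 16*c (H(c) = (c + 6)*((6*(-2) - 5) + 1) = (6 + c)*((-12 - 5) + 1) = (6 + c)*(-17 + 1) = (6 + c)*(-16) = -96 - 16*c)
(H(u) + (5 + 0)*0)² = ((-96 - 16*25) + (5 + 0)*0)² = ((-96 - 400) + 5*0)² = (-496 + 0)² = (-496)² = 246016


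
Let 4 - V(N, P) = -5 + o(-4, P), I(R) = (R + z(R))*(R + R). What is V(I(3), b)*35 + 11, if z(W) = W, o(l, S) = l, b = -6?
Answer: 466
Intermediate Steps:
I(R) = 4*R**2 (I(R) = (R + R)*(R + R) = (2*R)*(2*R) = 4*R**2)
V(N, P) = 13 (V(N, P) = 4 - (-5 - 4) = 4 - 1*(-9) = 4 + 9 = 13)
V(I(3), b)*35 + 11 = 13*35 + 11 = 455 + 11 = 466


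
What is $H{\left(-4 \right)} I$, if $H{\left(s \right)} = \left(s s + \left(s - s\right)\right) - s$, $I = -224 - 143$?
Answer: $-7340$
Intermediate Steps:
$I = -367$ ($I = -224 - 143 = -367$)
$H{\left(s \right)} = s^{2} - s$ ($H{\left(s \right)} = \left(s^{2} + 0\right) - s = s^{2} - s$)
$H{\left(-4 \right)} I = - 4 \left(-1 - 4\right) \left(-367\right) = \left(-4\right) \left(-5\right) \left(-367\right) = 20 \left(-367\right) = -7340$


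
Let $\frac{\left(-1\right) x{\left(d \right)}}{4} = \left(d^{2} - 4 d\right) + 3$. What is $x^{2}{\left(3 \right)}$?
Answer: $0$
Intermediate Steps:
$x{\left(d \right)} = -12 - 4 d^{2} + 16 d$ ($x{\left(d \right)} = - 4 \left(\left(d^{2} - 4 d\right) + 3\right) = - 4 \left(3 + d^{2} - 4 d\right) = -12 - 4 d^{2} + 16 d$)
$x^{2}{\left(3 \right)} = \left(-12 - 4 \cdot 3^{2} + 16 \cdot 3\right)^{2} = \left(-12 - 36 + 48\right)^{2} = 0^{2} = 0$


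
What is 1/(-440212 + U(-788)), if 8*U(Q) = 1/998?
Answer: -7984/3514652607 ≈ -2.2716e-6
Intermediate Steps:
U(Q) = 1/7984 (U(Q) = (1/8)/998 = (1/8)*(1/998) = 1/7984)
1/(-440212 + U(-788)) = 1/(-440212 + 1/7984) = 1/(-3514652607/7984) = -7984/3514652607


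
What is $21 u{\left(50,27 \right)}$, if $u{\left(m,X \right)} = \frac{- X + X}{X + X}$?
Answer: $0$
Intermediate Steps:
$u{\left(m,X \right)} = 0$ ($u{\left(m,X \right)} = \frac{0}{2 X} = 0 \frac{1}{2 X} = 0$)
$21 u{\left(50,27 \right)} = 21 \cdot 0 = 0$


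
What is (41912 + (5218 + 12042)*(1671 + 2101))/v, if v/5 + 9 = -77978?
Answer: -65146632/389935 ≈ -167.07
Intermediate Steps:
v = -389935 (v = -45 + 5*(-77978) = -45 - 389890 = -389935)
(41912 + (5218 + 12042)*(1671 + 2101))/v = (41912 + (5218 + 12042)*(1671 + 2101))/(-389935) = (41912 + 17260*3772)*(-1/389935) = (41912 + 65104720)*(-1/389935) = 65146632*(-1/389935) = -65146632/389935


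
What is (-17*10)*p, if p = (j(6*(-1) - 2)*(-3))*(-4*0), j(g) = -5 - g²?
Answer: 0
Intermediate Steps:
p = 0 (p = ((-5 - (6*(-1) - 2)²)*(-3))*(-4*0) = ((-5 - (-6 - 2)²)*(-3))*0 = ((-5 - 1*(-8)²)*(-3))*0 = ((-5 - 1*64)*(-3))*0 = ((-5 - 64)*(-3))*0 = -69*(-3)*0 = 207*0 = 0)
(-17*10)*p = -17*10*0 = -170*0 = 0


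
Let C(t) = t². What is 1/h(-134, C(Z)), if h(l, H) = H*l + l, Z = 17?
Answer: -1/38860 ≈ -2.5733e-5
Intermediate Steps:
h(l, H) = l + H*l
1/h(-134, C(Z)) = 1/(-134*(1 + 17²)) = 1/(-134*(1 + 289)) = 1/(-134*290) = 1/(-38860) = -1/38860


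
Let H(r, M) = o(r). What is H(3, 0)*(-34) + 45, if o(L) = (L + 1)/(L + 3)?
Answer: 67/3 ≈ 22.333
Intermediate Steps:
o(L) = (1 + L)/(3 + L)
H(r, M) = (1 + r)/(3 + r)
H(3, 0)*(-34) + 45 = ((1 + 3)/(3 + 3))*(-34) + 45 = (4/6)*(-34) + 45 = ((1/6)*4)*(-34) + 45 = (2/3)*(-34) + 45 = -68/3 + 45 = 67/3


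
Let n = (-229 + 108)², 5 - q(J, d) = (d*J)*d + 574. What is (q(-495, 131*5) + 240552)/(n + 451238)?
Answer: 212607358/465879 ≈ 456.36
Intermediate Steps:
q(J, d) = -569 - J*d² (q(J, d) = 5 - ((d*J)*d + 574) = 5 - ((J*d)*d + 574) = 5 - (J*d² + 574) = 5 - (574 + J*d²) = 5 + (-574 - J*d²) = -569 - J*d²)
n = 14641 (n = (-121)² = 14641)
(q(-495, 131*5) + 240552)/(n + 451238) = ((-569 - 1*(-495)*(131*5)²) + 240552)/(14641 + 451238) = ((-569 - 1*(-495)*655²) + 240552)/465879 = ((-569 - 1*(-495)*429025) + 240552)*(1/465879) = ((-569 + 212367375) + 240552)*(1/465879) = (212366806 + 240552)*(1/465879) = 212607358*(1/465879) = 212607358/465879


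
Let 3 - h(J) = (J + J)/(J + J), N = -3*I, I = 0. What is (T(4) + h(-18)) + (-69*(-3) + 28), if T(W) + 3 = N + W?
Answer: 238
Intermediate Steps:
N = 0 (N = -3*0 = 0)
h(J) = 2 (h(J) = 3 - (J + J)/(J + J) = 3 - 2*J/(2*J) = 3 - 2*J*1/(2*J) = 3 - 1*1 = 3 - 1 = 2)
T(W) = -3 + W (T(W) = -3 + (0 + W) = -3 + W)
(T(4) + h(-18)) + (-69*(-3) + 28) = ((-3 + 4) + 2) + (-69*(-3) + 28) = (1 + 2) + (-23*(-9) + 28) = 3 + (207 + 28) = 3 + 235 = 238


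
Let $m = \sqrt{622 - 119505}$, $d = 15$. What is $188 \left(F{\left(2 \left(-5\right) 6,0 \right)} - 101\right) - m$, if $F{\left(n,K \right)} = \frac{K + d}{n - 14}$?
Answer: $- \frac{703966}{37} - i \sqrt{118883} \approx -19026.0 - 344.79 i$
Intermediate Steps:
$F{\left(n,K \right)} = \frac{15 + K}{-14 + n}$ ($F{\left(n,K \right)} = \frac{K + 15}{n - 14} = \frac{15 + K}{-14 + n}$)
$m = i \sqrt{118883}$ ($m = \sqrt{-118883} = i \sqrt{118883} \approx 344.79 i$)
$188 \left(F{\left(2 \left(-5\right) 6,0 \right)} - 101\right) - m = 188 \left(\frac{15 + 0}{-14 + 2 \left(-5\right) 6} - 101\right) - i \sqrt{118883} = 188 \left(\frac{1}{-14 - 60} \cdot 15 - 101\right) - i \sqrt{118883} = 188 \left(\frac{1}{-74} \cdot 15 - 101\right) - i \sqrt{118883} = 188 \left(\left(- \frac{1}{74}\right) 15 - 101\right) - i \sqrt{118883} = 188 \left(- \frac{15}{74} - 101\right) - i \sqrt{118883} = 188 \left(- \frac{7489}{74}\right) - i \sqrt{118883} = - \frac{703966}{37} - i \sqrt{118883}$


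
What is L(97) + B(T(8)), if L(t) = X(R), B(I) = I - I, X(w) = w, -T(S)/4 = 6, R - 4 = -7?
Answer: -3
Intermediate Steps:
R = -3 (R = 4 - 7 = -3)
T(S) = -24 (T(S) = -4*6 = -24)
B(I) = 0
L(t) = -3
L(97) + B(T(8)) = -3 + 0 = -3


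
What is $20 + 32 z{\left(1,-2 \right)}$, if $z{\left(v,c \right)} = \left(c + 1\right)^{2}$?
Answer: $52$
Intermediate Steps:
$z{\left(v,c \right)} = \left(1 + c\right)^{2}$
$20 + 32 z{\left(1,-2 \right)} = 20 + 32 \left(1 - 2\right)^{2} = 20 + 32 \left(-1\right)^{2} = 20 + 32 \cdot 1 = 20 + 32 = 52$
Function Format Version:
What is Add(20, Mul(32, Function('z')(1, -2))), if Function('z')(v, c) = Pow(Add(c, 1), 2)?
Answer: 52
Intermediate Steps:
Function('z')(v, c) = Pow(Add(1, c), 2)
Add(20, Mul(32, Function('z')(1, -2))) = Add(20, Mul(32, Pow(Add(1, -2), 2))) = Add(20, Mul(32, Pow(-1, 2))) = Add(20, Mul(32, 1)) = Add(20, 32) = 52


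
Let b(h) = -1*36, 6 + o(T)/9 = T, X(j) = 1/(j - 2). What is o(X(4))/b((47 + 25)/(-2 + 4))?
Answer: 11/8 ≈ 1.3750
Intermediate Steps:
X(j) = 1/(-2 + j)
o(T) = -54 + 9*T
b(h) = -36
o(X(4))/b((47 + 25)/(-2 + 4)) = (-54 + 9/(-2 + 4))/(-36) = (-54 + 9/2)*(-1/36) = -99/2*(-1/36) = 11/8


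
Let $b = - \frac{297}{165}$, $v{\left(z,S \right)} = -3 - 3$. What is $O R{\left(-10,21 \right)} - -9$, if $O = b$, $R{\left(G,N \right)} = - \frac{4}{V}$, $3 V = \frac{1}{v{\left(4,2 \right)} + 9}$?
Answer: $\frac{369}{5} \approx 73.8$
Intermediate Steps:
$v{\left(z,S \right)} = -6$ ($v{\left(z,S \right)} = -3 - 3 = -6$)
$V = \frac{1}{9}$ ($V = \frac{1}{3 \left(-6 + 9\right)} = \frac{1}{3 \cdot 3} = \frac{1}{3} \cdot \frac{1}{3} = \frac{1}{9} \approx 0.11111$)
$R{\left(G,N \right)} = -36$ ($R{\left(G,N \right)} = - 4 \frac{1}{\frac{1}{9}} = \left(-4\right) 9 = -36$)
$b = - \frac{9}{5}$ ($b = \left(-297\right) \frac{1}{165} = - \frac{9}{5} \approx -1.8$)
$O = - \frac{9}{5} \approx -1.8$
$O R{\left(-10,21 \right)} - -9 = \left(- \frac{9}{5}\right) \left(-36\right) - -9 = \frac{324}{5} + \left(14 - 5\right) = \frac{324}{5} + 9 = \frac{369}{5}$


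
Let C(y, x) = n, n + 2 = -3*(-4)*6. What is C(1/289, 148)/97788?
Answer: 35/48894 ≈ 0.00071583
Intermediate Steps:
n = 70 (n = -2 - 3*(-4)*6 = -2 + 12*6 = -2 + 72 = 70)
C(y, x) = 70
C(1/289, 148)/97788 = 70/97788 = 70*(1/97788) = 35/48894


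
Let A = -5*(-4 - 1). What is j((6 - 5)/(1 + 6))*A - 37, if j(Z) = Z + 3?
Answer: 291/7 ≈ 41.571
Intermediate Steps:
j(Z) = 3 + Z
A = 25 (A = -5*(-5) = 25)
j((6 - 5)/(1 + 6))*A - 37 = (3 + (6 - 5)/(1 + 6))*25 - 37 = (3 + 1/7)*25 - 37 = (3 + 1*(⅐))*25 - 37 = (3 + ⅐)*25 - 37 = (22/7)*25 - 37 = 550/7 - 37 = 291/7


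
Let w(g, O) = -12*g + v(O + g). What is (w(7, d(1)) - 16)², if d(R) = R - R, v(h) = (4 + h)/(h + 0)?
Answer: 474721/49 ≈ 9688.2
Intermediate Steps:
v(h) = (4 + h)/h
d(R) = 0
w(g, O) = -12*g + (4 + O + g)/(O + g) (w(g, O) = -12*g + (4 + (O + g))/(O + g) = -12*g + (4 + O + g)/(O + g))
(w(7, d(1)) - 16)² = ((4 + 0 + 7 - 12*7*(0 + 7))/(0 + 7) - 16)² = ((4 + 0 + 7 - 12*7*7)/7 - 16)² = ((4 + 0 + 7 - 588)/7 - 16)² = ((⅐)*(-577) - 16)² = (-577/7 - 16)² = (-689/7)² = 474721/49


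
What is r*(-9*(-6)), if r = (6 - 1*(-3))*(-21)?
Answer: -10206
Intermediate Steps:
r = -189 (r = (6 + 3)*(-21) = 9*(-21) = -189)
r*(-9*(-6)) = -(-1701)*(-6) = -189*54 = -10206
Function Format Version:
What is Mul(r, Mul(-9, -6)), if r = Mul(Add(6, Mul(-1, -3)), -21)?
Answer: -10206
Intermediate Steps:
r = -189 (r = Mul(Add(6, 3), -21) = Mul(9, -21) = -189)
Mul(r, Mul(-9, -6)) = Mul(-189, Mul(-9, -6)) = Mul(-189, 54) = -10206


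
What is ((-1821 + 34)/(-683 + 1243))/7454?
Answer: -1787/4174240 ≈ -0.00042810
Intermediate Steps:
((-1821 + 34)/(-683 + 1243))/7454 = -1787/560*(1/7454) = -1787*1/560*(1/7454) = -1787/560*1/7454 = -1787/4174240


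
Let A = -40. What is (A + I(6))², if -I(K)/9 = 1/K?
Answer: 6889/4 ≈ 1722.3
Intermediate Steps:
I(K) = -9/K
(A + I(6))² = (-40 - 9/6)² = (-40 - 9*⅙)² = (-40 - 3/2)² = (-83/2)² = 6889/4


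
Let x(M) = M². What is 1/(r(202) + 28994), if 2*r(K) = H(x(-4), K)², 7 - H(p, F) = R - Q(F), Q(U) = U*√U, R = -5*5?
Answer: 2075355/8609976639154 - 1616*√202/4304988319577 ≈ 2.3571e-7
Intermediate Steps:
R = -25
Q(U) = U^(3/2)
H(p, F) = 32 + F^(3/2) (H(p, F) = 7 - (-25 - F^(3/2)) = 7 + (25 + F^(3/2)) = 32 + F^(3/2))
r(K) = (32 + K^(3/2))²/2
1/(r(202) + 28994) = 1/((32 + 202^(3/2))²/2 + 28994) = 1/((32 + 202*√202)²/2 + 28994) = 1/(28994 + (32 + 202*√202)²/2)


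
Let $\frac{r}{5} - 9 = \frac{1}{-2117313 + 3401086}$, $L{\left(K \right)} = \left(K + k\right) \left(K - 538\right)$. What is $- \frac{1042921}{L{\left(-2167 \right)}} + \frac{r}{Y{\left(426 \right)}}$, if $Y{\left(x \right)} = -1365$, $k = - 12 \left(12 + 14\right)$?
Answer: $- \frac{34076143961963}{180780393931935} \approx -0.18849$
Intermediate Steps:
$k = -312$ ($k = \left(-12\right) 26 = -312$)
$L{\left(K \right)} = \left(-538 + K\right) \left(-312 + K\right)$ ($L{\left(K \right)} = \left(K - 312\right) \left(K - 538\right) = \left(-312 + K\right) \left(-538 + K\right) = \left(-538 + K\right) \left(-312 + K\right)$)
$r = \frac{57769790}{1283773}$ ($r = 45 + \frac{5}{-2117313 + 3401086} = 45 + \frac{5}{1283773} = \frac{57769790}{1283773} \approx 45.0$)
$- \frac{1042921}{L{\left(-2167 \right)}} + \frac{r}{Y{\left(426 \right)}} = - \frac{1042921}{167856 + \left(-2167\right)^{2} - -1841950} + \frac{57769790}{1283773 \left(-1365\right)} = - \frac{1042921}{167856 + 4695889 + 1841950} + \frac{57769790}{1283773} \left(- \frac{1}{1365}\right) = - \frac{1042921}{6705695} - \frac{888766}{26959233} = - \frac{34076143961963}{180780393931935}$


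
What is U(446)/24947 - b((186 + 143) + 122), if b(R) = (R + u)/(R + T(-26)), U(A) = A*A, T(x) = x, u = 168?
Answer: 69097107/10602475 ≈ 6.5171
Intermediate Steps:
U(A) = A²
b(R) = (168 + R)/(-26 + R) (b(R) = (R + 168)/(R - 26) = (168 + R)/(-26 + R))
U(446)/24947 - b((186 + 143) + 122) = 446²/24947 - (168 + ((186 + 143) + 122))/(-26 + ((186 + 143) + 122)) = 198916*(1/24947) - (168 + (329 + 122))/(-26 + (329 + 122)) = 198916/24947 - (168 + 451)/(-26 + 451) = 198916/24947 - 619/425 = 69097107/10602475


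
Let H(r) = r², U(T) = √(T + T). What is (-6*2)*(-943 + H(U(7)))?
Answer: 11148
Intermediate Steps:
U(T) = √2*√T (U(T) = √(2*T) = √2*√T)
(-6*2)*(-943 + H(U(7))) = (-6*2)*(-943 + (√2*√7)²) = -12*(-943 + (√14)²) = -12*(-943 + 14) = -12*(-929) = 11148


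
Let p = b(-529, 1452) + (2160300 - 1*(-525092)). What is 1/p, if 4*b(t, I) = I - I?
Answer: 1/2685392 ≈ 3.7239e-7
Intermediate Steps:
b(t, I) = 0 (b(t, I) = (I - I)/4 = (¼)*0 = 0)
p = 2685392 (p = 0 + (2160300 - 1*(-525092)) = 0 + (2160300 + 525092) = 0 + 2685392 = 2685392)
1/p = 1/2685392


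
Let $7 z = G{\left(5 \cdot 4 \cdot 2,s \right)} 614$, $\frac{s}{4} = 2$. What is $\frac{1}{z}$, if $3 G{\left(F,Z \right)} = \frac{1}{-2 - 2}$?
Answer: $- \frac{42}{307} \approx -0.13681$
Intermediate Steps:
$s = 8$ ($s = 4 \cdot 2 = 8$)
$G{\left(F,Z \right)} = - \frac{1}{12}$ ($G{\left(F,Z \right)} = \frac{1}{3 \left(-2 - 2\right)} = \frac{1}{3 \left(-4\right)} = \frac{1}{3} \left(- \frac{1}{4}\right) = - \frac{1}{12}$)
$z = - \frac{307}{42}$ ($z = \frac{\left(- \frac{1}{12}\right) 614}{7} = \frac{1}{7} \left(- \frac{307}{6}\right) = - \frac{307}{42} \approx -7.3095$)
$\frac{1}{z} = \frac{1}{- \frac{307}{42}} = - \frac{42}{307}$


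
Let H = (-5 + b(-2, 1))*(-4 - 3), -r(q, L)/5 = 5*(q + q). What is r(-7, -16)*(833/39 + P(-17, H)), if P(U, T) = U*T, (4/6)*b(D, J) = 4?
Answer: 1915900/39 ≈ 49126.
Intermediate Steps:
b(D, J) = 6 (b(D, J) = (3/2)*4 = 6)
r(q, L) = -50*q (r(q, L) = -25*(q + q) = -25*2*q = -50*q)
H = -7 (H = (-5 + 6)*(-4 - 3) = 1*(-7) = -7)
P(U, T) = T*U
r(-7, -16)*(833/39 + P(-17, H)) = (-50*(-7))*(833/39 - 7*(-17)) = 350*(833*(1/39) + 119) = 350*(833/39 + 119) = 350*(5474/39) = 1915900/39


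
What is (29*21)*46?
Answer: 28014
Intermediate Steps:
(29*21)*46 = 609*46 = 28014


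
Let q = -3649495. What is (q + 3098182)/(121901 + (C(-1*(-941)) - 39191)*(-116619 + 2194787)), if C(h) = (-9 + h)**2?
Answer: -183771/574567080215 ≈ -3.1984e-7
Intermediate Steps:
(q + 3098182)/(121901 + (C(-1*(-941)) - 39191)*(-116619 + 2194787)) = (-3649495 + 3098182)/(121901 + ((-9 - 1*(-941))**2 - 39191)*(-116619 + 2194787)) = -551313/(121901 + ((-9 + 941)**2 - 39191)*2078168) = -551313/(121901 + (932**2 - 39191)*2078168) = -551313/(121901 + (868624 - 39191)*2078168) = -551313/(121901 + 829433*2078168) = -551313/(121901 + 1723701118744) = -551313/1723701240645 = -551313*1/1723701240645 = -183771/574567080215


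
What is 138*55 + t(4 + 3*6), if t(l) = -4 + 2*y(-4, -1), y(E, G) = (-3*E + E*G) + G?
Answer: 7616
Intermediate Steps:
y(E, G) = G - 3*E + E*G
t(l) = 26 (t(l) = -4 + 2*(-1 - 3*(-4) - 4*(-1)) = -4 + 2*(-1 + 12 + 4) = -4 + 2*15 = -4 + 30 = 26)
138*55 + t(4 + 3*6) = 138*55 + 26 = 7590 + 26 = 7616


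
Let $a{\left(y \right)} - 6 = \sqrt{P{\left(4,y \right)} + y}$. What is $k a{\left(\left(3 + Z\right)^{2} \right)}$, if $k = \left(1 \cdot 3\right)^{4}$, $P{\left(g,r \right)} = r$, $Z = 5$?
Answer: $486 + 648 \sqrt{2} \approx 1402.4$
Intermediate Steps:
$k = 81$ ($k = 3^{4} = 81$)
$a{\left(y \right)} = 6 + \sqrt{2} \sqrt{y}$ ($a{\left(y \right)} = 6 + \sqrt{y + y} = 6 + \sqrt{2 y} = 6 + \sqrt{2} \sqrt{y}$)
$k a{\left(\left(3 + Z\right)^{2} \right)} = 81 \left(6 + \sqrt{2} \sqrt{\left(3 + 5\right)^{2}}\right) = 81 \left(6 + \sqrt{2} \sqrt{8^{2}}\right) = 81 \left(6 + \sqrt{2} \sqrt{64}\right) = 81 \left(6 + \sqrt{2} \cdot 8\right) = 81 \left(6 + 8 \sqrt{2}\right) = 486 + 648 \sqrt{2}$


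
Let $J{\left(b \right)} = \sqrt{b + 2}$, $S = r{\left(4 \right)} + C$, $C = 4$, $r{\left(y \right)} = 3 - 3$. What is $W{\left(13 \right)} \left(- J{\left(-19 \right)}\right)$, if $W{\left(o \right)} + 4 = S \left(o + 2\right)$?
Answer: $- 56 i \sqrt{17} \approx - 230.89 i$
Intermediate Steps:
$r{\left(y \right)} = 0$
$S = 4$ ($S = 0 + 4 = 4$)
$W{\left(o \right)} = 4 + 4 o$ ($W{\left(o \right)} = -4 + 4 \left(o + 2\right) = -4 + 4 \left(2 + o\right) = -4 + \left(8 + 4 o\right) = 4 + 4 o$)
$J{\left(b \right)} = \sqrt{2 + b}$
$W{\left(13 \right)} \left(- J{\left(-19 \right)}\right) = \left(4 + 4 \cdot 13\right) \left(- \sqrt{2 - 19}\right) = \left(4 + 52\right) \left(- \sqrt{-17}\right) = 56 \left(- i \sqrt{17}\right) = - 56 i \sqrt{17}$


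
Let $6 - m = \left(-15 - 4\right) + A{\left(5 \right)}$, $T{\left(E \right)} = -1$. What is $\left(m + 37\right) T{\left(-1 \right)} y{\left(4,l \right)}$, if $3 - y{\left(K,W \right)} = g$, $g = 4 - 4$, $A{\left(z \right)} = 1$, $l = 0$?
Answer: $-183$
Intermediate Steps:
$m = 24$ ($m = 6 - \left(\left(-15 - 4\right) + 1\right) = 6 - \left(-19 + 1\right) = 6 - -18 = 6 + 18 = 24$)
$g = 0$
$y{\left(K,W \right)} = 3$ ($y{\left(K,W \right)} = 3 - 0 = 3 + 0 = 3$)
$\left(m + 37\right) T{\left(-1 \right)} y{\left(4,l \right)} = \left(24 + 37\right) \left(-1\right) 3 = 61 \left(-1\right) 3 = \left(-61\right) 3 = -183$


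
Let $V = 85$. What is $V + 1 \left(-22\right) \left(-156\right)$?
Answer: $3517$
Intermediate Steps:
$V + 1 \left(-22\right) \left(-156\right) = 85 + 1 \left(-22\right) \left(-156\right) = 85 - -3432 = 85 + 3432 = 3517$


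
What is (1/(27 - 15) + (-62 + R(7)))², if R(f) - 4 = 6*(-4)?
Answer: 966289/144 ≈ 6710.3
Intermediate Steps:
R(f) = -20 (R(f) = 4 + 6*(-4) = 4 - 24 = -20)
(1/(27 - 15) + (-62 + R(7)))² = (1/(27 - 15) + (-62 - 20))² = (1/12 - 82)² = (-983/12)² = 966289/144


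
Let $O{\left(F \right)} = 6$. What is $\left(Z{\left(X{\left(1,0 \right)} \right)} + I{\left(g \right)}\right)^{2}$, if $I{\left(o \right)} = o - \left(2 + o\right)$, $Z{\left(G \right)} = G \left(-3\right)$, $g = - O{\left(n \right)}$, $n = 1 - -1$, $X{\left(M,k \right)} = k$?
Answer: $4$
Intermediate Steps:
$n = 2$ ($n = 1 + 1 = 2$)
$g = -6$ ($g = \left(-1\right) 6 = -6$)
$Z{\left(G \right)} = - 3 G$
$I{\left(o \right)} = -2$
$\left(Z{\left(X{\left(1,0 \right)} \right)} + I{\left(g \right)}\right)^{2} = \left(\left(-3\right) 0 - 2\right)^{2} = \left(0 - 2\right)^{2} = \left(-2\right)^{2} = 4$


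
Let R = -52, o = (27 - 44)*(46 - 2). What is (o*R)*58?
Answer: 2255968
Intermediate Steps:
o = -748 (o = -17*44 = -748)
(o*R)*58 = -748*(-52)*58 = 38896*58 = 2255968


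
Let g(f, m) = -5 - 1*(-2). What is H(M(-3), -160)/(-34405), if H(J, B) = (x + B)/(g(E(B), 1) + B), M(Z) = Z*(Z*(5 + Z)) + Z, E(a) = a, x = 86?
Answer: -74/5608015 ≈ -1.3195e-5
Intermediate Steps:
M(Z) = Z + Z**2*(5 + Z) (M(Z) = Z**2*(5 + Z) + Z = Z + Z**2*(5 + Z))
g(f, m) = -3 (g(f, m) = -5 + 2 = -3)
H(J, B) = (86 + B)/(-3 + B)
H(M(-3), -160)/(-34405) = ((86 - 160)/(-3 - 160))/(-34405) = (-74/(-163))*(-1/34405) = -1/163*(-74)*(-1/34405) = (74/163)*(-1/34405) = -74/5608015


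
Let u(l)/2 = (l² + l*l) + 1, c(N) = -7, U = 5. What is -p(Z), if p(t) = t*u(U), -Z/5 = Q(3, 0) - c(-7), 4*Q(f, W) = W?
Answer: 3570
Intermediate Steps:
Q(f, W) = W/4
Z = -35 (Z = -5*((¼)*0 - 1*(-7)) = -5*(0 + 7) = -5*7 = -35)
u(l) = 2 + 4*l² (u(l) = 2*((l² + l*l) + 1) = 2*((l² + l²) + 1) = 2*(2*l² + 1) = 2*(1 + 2*l²) = 2 + 4*l²)
p(t) = 102*t (p(t) = t*(2 + 4*5²) = t*(2 + 4*25) = t*(2 + 100) = t*102 = 102*t)
-p(Z) = -102*(-35) = -1*(-3570) = 3570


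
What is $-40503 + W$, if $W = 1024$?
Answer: $-39479$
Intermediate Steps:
$-40503 + W = -40503 + 1024 = -39479$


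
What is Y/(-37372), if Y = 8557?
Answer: -8557/37372 ≈ -0.22897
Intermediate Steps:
Y/(-37372) = 8557/(-37372) = 8557*(-1/37372) = -8557/37372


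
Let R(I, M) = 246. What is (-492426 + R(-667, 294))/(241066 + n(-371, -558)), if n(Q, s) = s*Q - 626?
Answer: -246090/223729 ≈ -1.0999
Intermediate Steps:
n(Q, s) = -626 + Q*s (n(Q, s) = Q*s - 626 = -626 + Q*s)
(-492426 + R(-667, 294))/(241066 + n(-371, -558)) = (-492426 + 246)/(241066 + (-626 - 371*(-558))) = -492180/(241066 + (-626 + 207018)) = -492180/(241066 + 206392) = -492180/447458 = -492180*1/447458 = -246090/223729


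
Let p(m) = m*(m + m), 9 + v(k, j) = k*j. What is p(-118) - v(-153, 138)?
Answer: 48971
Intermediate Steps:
v(k, j) = -9 + j*k (v(k, j) = -9 + k*j = -9 + j*k)
p(m) = 2*m**2 (p(m) = m*(2*m) = 2*m**2)
p(-118) - v(-153, 138) = 2*(-118)**2 - (-9 + 138*(-153)) = 2*13924 - (-9 - 21114) = 27848 - 1*(-21123) = 27848 + 21123 = 48971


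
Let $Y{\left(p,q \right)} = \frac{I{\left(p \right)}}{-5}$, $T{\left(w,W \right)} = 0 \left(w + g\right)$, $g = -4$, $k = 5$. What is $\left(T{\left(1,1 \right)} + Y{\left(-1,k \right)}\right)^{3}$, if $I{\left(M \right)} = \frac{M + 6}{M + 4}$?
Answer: $- \frac{1}{27} \approx -0.037037$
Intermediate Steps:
$I{\left(M \right)} = \frac{6 + M}{4 + M}$
$T{\left(w,W \right)} = 0$ ($T{\left(w,W \right)} = 0 \left(w - 4\right) = 0 \left(-4 + w\right) = 0$)
$Y{\left(p,q \right)} = - \frac{6 + p}{5 \left(4 + p\right)}$ ($Y{\left(p,q \right)} = \frac{\frac{1}{4 + p} \left(6 + p\right)}{-5} = \frac{6 + p}{4 + p} \left(- \frac{1}{5}\right) = - \frac{6 + p}{5 \left(4 + p\right)}$)
$\left(T{\left(1,1 \right)} + Y{\left(-1,k \right)}\right)^{3} = \left(0 + \frac{-6 - -1}{5 \left(4 - 1\right)}\right)^{3} = \left(0 + \frac{-6 + 1}{5 \cdot 3}\right)^{3} = \left(0 + \frac{1}{5} \cdot \frac{1}{3} \left(-5\right)\right)^{3} = \left(0 - \frac{1}{3}\right)^{3} = \left(- \frac{1}{3}\right)^{3} = - \frac{1}{27}$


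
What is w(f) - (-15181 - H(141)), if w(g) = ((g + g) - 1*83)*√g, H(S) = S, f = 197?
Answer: 15322 + 311*√197 ≈ 19687.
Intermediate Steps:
w(g) = √g*(-83 + 2*g) (w(g) = (2*g - 83)*√g = (-83 + 2*g)*√g = √g*(-83 + 2*g))
w(f) - (-15181 - H(141)) = √197*(-83 + 2*197) - (-15181 - 1*141) = √197*(-83 + 394) - (-15181 - 141) = √197*311 - 1*(-15322) = 311*√197 + 15322 = 15322 + 311*√197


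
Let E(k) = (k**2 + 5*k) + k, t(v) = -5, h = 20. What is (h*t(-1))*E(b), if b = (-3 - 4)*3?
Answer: -31500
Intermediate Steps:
b = -21 (b = -7*3 = -21)
E(k) = k**2 + 6*k
(h*t(-1))*E(b) = (20*(-5))*(-21*(6 - 21)) = -(-2100)*(-15) = -100*315 = -31500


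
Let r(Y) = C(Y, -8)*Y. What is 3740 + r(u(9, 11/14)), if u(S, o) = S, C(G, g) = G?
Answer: 3821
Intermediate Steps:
r(Y) = Y² (r(Y) = Y*Y = Y²)
3740 + r(u(9, 11/14)) = 3740 + 9² = 3740 + 81 = 3821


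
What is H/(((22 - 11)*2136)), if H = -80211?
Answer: -26737/7832 ≈ -3.4138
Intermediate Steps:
H/(((22 - 11)*2136)) = -80211*1/(2136*(22 - 11)) = -80211/(11*2136) = -80211/23496 = -80211*1/23496 = -26737/7832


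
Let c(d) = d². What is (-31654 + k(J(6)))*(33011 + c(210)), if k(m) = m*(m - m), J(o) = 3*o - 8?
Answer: -2440871594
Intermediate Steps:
J(o) = -8 + 3*o
k(m) = 0 (k(m) = m*0 = 0)
(-31654 + k(J(6)))*(33011 + c(210)) = (-31654 + 0)*(33011 + 210²) = -31654*(33011 + 44100) = -31654*77111 = -2440871594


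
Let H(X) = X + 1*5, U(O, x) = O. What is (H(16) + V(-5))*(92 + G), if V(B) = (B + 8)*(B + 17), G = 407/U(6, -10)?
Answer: 18221/2 ≈ 9110.5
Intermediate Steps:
G = 407/6 ≈ 67.833
V(B) = (8 + B)*(17 + B)
H(X) = 5 + X (H(X) = X + 5 = 5 + X)
(H(16) + V(-5))*(92 + G) = ((5 + 16) + (136 + (-5)² + 25*(-5)))*(92 + 407/6) = (21 + (136 + 25 - 125))*(959/6) = (21 + 36)*(959/6) = 57*(959/6) = 18221/2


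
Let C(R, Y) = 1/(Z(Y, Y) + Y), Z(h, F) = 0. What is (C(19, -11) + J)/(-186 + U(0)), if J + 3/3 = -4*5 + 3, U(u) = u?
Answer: 199/2046 ≈ 0.097263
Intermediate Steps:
C(R, Y) = 1/Y (C(R, Y) = 1/(0 + Y) = 1/Y)
J = -18 (J = -1 + (-4*5 + 3) = -1 + (-20 + 3) = -1 - 17 = -18)
(C(19, -11) + J)/(-186 + U(0)) = (1/(-11) - 18)/(-186 + 0) = (-1/11 - 18)/(-186) = -199/11*(-1/186) = 199/2046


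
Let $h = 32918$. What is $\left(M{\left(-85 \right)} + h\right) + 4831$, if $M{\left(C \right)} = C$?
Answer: $37664$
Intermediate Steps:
$\left(M{\left(-85 \right)} + h\right) + 4831 = \left(-85 + 32918\right) + 4831 = 32833 + 4831 = 37664$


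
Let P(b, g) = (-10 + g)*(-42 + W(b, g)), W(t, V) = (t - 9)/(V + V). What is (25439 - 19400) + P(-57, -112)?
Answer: 623115/56 ≈ 11127.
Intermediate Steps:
W(t, V) = (-9 + t)/(2*V) (W(t, V) = (-9 + t)/((2*V)) = (-9 + t)*(1/(2*V)) = (-9 + t)/(2*V))
P(b, g) = (-42 + (-9 + b)/(2*g))*(-10 + g) (P(b, g) = (-10 + g)*(-42 + (-9 + b)/(2*g)) = (-42 + (-9 + b)/(2*g))*(-10 + g))
(25439 - 19400) + P(-57, -112) = (25439 - 19400) + (1/2)*(90 - 10*(-57) - 112*(831 - 57 - 84*(-112)))/(-112) = 6039 + (1/2)*(-1/112)*(90 + 570 - 112*(831 - 57 + 9408)) = 6039 + (1/2)*(-1/112)*(90 + 570 - 112*10182) = 6039 + (1/2)*(-1/112)*(90 + 570 - 1140384) = 6039 + (1/2)*(-1/112)*(-1139724) = 6039 + 284931/56 = 623115/56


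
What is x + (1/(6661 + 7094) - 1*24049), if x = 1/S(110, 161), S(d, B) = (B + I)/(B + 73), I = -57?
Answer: -1323052181/55020 ≈ -24047.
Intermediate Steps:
S(d, B) = (-57 + B)/(73 + B) (S(d, B) = (B - 57)/(B + 73) = (-57 + B)/(73 + B))
x = 9/4 (x = 1/((-57 + 161)/(73 + 161)) = 1/(104/234) = 1/((1/234)*104) = 1/(4/9) = 9/4 ≈ 2.2500)
x + (1/(6661 + 7094) - 1*24049) = 9/4 + (1/(6661 + 7094) - 1*24049) = 9/4 + (1/13755 - 24049) = 9/4 - 330793994/13755 = -1323052181/55020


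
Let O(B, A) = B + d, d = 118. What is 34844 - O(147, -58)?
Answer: 34579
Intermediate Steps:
O(B, A) = 118 + B (O(B, A) = B + 118 = 118 + B)
34844 - O(147, -58) = 34844 - (118 + 147) = 34844 - 1*265 = 34844 - 265 = 34579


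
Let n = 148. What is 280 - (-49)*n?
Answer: 7532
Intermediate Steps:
280 - (-49)*n = 280 - (-49)*148 = 280 - 1*(-7252) = 280 + 7252 = 7532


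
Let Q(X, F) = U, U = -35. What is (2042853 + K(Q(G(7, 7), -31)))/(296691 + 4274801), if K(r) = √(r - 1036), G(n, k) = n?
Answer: 2042853/4571492 + 3*I*√119/4571492 ≈ 0.44687 + 7.1587e-6*I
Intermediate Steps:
Q(X, F) = -35
K(r) = √(-1036 + r)
(2042853 + K(Q(G(7, 7), -31)))/(296691 + 4274801) = (2042853 + √(-1036 - 35))/(296691 + 4274801) = (2042853 + √(-1071))/4571492 = (2042853 + 3*I*√119)*(1/4571492) = 2042853/4571492 + 3*I*√119/4571492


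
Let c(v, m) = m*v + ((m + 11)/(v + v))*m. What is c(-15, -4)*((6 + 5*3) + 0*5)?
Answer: 6398/5 ≈ 1279.6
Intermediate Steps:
c(v, m) = m*v + m*(11 + m)/(2*v) (c(v, m) = m*v + ((11 + m)/((2*v)))*m = m*v + ((11 + m)*(1/(2*v)))*m = m*v + ((11 + m)/(2*v))*m = m*v + m*(11 + m)/(2*v))
c(-15, -4)*((6 + 5*3) + 0*5) = ((½)*(-4)*(11 - 4 + 2*(-15)²)/(-15))*((6 + 5*3) + 0*5) = ((½)*(-4)*(-1/15)*(11 - 4 + 2*225))*((6 + 15) + 0) = ((½)*(-4)*(-1/15)*(11 - 4 + 450))*(21 + 0) = ((½)*(-4)*(-1/15)*457)*21 = (914/15)*21 = 6398/5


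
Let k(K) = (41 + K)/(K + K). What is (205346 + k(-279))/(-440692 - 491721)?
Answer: -57291653/260143227 ≈ -0.22023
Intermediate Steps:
k(K) = (41 + K)/(2*K) (k(K) = (41 + K)/((2*K)) = (41 + K)*(1/(2*K)) = (41 + K)/(2*K))
(205346 + k(-279))/(-440692 - 491721) = (205346 + (½)*(41 - 279)/(-279))/(-440692 - 491721) = (205346 + (½)*(-1/279)*(-238))/(-932413) = (205346 + 119/279)*(-1/932413) = (57291653/279)*(-1/932413) = -57291653/260143227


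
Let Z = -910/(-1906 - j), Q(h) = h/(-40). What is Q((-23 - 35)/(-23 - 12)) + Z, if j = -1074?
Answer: 5893/5600 ≈ 1.0523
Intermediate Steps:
Q(h) = -h/40 (Q(h) = h*(-1/40) = -h/40)
Z = 35/32 (Z = -910/(-1906 - 1*(-1074)) = -910/(-1906 + 1074) = -910/(-832) = -910*(-1/832) = 35/32 ≈ 1.0938)
Q((-23 - 35)/(-23 - 12)) + Z = -(-23 - 35)/(40*(-23 - 12)) + 35/32 = -(-29)/(20*(-35)) + 35/32 = -(-29)*(-1)/(20*35) + 35/32 = -1/40*58/35 + 35/32 = -29/700 + 35/32 = 5893/5600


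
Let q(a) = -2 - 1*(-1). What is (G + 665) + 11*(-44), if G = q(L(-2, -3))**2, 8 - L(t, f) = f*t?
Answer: 182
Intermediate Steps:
L(t, f) = 8 - f*t
q(a) = -1 (q(a) = -2 + 1 = -1)
G = 1 (G = (-1)**2 = 1)
(G + 665) + 11*(-44) = (1 + 665) + 11*(-44) = 666 - 484 = 182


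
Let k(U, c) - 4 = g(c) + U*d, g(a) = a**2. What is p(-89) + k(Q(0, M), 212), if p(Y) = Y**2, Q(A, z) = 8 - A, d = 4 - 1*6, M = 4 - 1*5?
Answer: 52853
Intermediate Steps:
M = -1 (M = 4 - 5 = -1)
d = -2 (d = 4 - 6 = -2)
k(U, c) = 4 + c**2 - 2*U (k(U, c) = 4 + (c**2 + U*(-2)) = 4 + (c**2 - 2*U) = 4 + c**2 - 2*U)
p(-89) + k(Q(0, M), 212) = (-89)**2 + (4 + 212**2 - 2*(8 - 1*0)) = 7921 + (4 + 44944 - 2*(8 + 0)) = 7921 + (4 + 44944 - 2*8) = 7921 + (4 + 44944 - 16) = 7921 + 44932 = 52853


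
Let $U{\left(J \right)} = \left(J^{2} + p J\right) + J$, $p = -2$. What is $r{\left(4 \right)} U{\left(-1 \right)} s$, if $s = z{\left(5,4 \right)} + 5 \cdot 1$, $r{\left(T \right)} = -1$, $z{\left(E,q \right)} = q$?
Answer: $-18$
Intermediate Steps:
$U{\left(J \right)} = J^{2} - J$ ($U{\left(J \right)} = \left(J^{2} - 2 J\right) + J = J^{2} - J$)
$s = 9$ ($s = 4 + 5 \cdot 1 = 4 + 5 = 9$)
$r{\left(4 \right)} U{\left(-1 \right)} s = - \left(-1\right) \left(-1 - 1\right) 9 = - \left(-1\right) \left(-2\right) 9 = \left(-1\right) 2 \cdot 9 = \left(-2\right) 9 = -18$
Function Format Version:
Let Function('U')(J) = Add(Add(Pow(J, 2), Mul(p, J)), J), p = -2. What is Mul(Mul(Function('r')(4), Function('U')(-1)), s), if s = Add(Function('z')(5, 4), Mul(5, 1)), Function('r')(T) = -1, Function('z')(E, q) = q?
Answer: -18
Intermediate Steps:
Function('U')(J) = Add(Pow(J, 2), Mul(-1, J)) (Function('U')(J) = Add(Add(Pow(J, 2), Mul(-2, J)), J) = Add(Pow(J, 2), Mul(-1, J)))
s = 9 (s = Add(4, Mul(5, 1)) = Add(4, 5) = 9)
Mul(Mul(Function('r')(4), Function('U')(-1)), s) = Mul(Mul(-1, Mul(-1, Add(-1, -1))), 9) = Mul(Mul(-1, Mul(-1, -2)), 9) = Mul(Mul(-1, 2), 9) = Mul(-2, 9) = -18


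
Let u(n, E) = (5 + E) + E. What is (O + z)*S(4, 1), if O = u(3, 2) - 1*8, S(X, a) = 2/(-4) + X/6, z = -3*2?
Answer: -⅚ ≈ -0.83333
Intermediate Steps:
u(n, E) = 5 + 2*E
z = -6
S(X, a) = -½ + X/6 (S(X, a) = 2*(-¼) + X*(⅙) = -½ + X/6)
O = 1 (O = (5 + 2*2) - 1*8 = (5 + 4) - 8 = 9 - 8 = 1)
(O + z)*S(4, 1) = (1 - 6)*(-½ + (⅙)*4) = -5*(-½ + ⅔) = -5*⅙ = -⅚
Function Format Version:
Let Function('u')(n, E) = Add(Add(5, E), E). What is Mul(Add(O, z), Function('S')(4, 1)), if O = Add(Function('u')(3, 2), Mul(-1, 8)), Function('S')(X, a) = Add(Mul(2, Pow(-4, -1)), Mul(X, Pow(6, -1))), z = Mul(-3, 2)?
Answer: Rational(-5, 6) ≈ -0.83333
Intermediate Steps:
Function('u')(n, E) = Add(5, Mul(2, E))
z = -6
Function('S')(X, a) = Add(Rational(-1, 2), Mul(Rational(1, 6), X)) (Function('S')(X, a) = Add(Mul(2, Rational(-1, 4)), Mul(X, Rational(1, 6))) = Add(Rational(-1, 2), Mul(Rational(1, 6), X)))
O = 1 (O = Add(Add(5, Mul(2, 2)), Mul(-1, 8)) = Add(Add(5, 4), -8) = Add(9, -8) = 1)
Mul(Add(O, z), Function('S')(4, 1)) = Mul(Add(1, -6), Add(Rational(-1, 2), Mul(Rational(1, 6), 4))) = Mul(-5, Add(Rational(-1, 2), Rational(2, 3))) = Mul(-5, Rational(1, 6)) = Rational(-5, 6)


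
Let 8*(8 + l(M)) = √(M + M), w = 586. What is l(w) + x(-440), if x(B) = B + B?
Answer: -888 + √293/4 ≈ -883.72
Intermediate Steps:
x(B) = 2*B
l(M) = -8 + √2*√M/8 (l(M) = -8 + √(M + M)/8 = -8 + √(2*M)/8 = -8 + (√2*√M)/8 = -8 + √2*√M/8)
l(w) + x(-440) = (-8 + √2*√586/8) + 2*(-440) = (-8 + √293/4) - 880 = -888 + √293/4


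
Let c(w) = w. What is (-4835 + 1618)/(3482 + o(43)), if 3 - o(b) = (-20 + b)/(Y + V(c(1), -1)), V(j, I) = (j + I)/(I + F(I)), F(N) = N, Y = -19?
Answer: -61123/66238 ≈ -0.92278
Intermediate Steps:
V(j, I) = (I + j)/(2*I) (V(j, I) = (j + I)/(I + I) = (I + j)/((2*I)) = (I + j)*(1/(2*I)) = (I + j)/(2*I))
o(b) = 37/19 + b/19 (o(b) = 3 - (-20 + b)/(-19 + (½)*(-1 + 1)/(-1)) = 3 - (-20 + b)/(-19 + (½)*(-1)*0) = 3 - (-20 + b)/(-19 + 0) = 3 - (-20 + b)/(-19) = 3 - (-20 + b)*(-1)/19 = 3 - (20/19 - b/19) = 3 + (-20/19 + b/19) = 37/19 + b/19)
(-4835 + 1618)/(3482 + o(43)) = (-4835 + 1618)/(3482 + (37/19 + (1/19)*43)) = -3217/(3482 + (37/19 + 43/19)) = -3217/(3482 + 80/19) = -3217/66238/19 = -3217*19/66238 = -61123/66238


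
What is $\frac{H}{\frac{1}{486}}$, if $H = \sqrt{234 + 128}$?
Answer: $486 \sqrt{362} \approx 9246.8$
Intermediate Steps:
$H = \sqrt{362} \approx 19.026$
$\frac{H}{\frac{1}{486}} = \frac{\sqrt{362}}{\frac{1}{486}} = \sqrt{362} \frac{1}{\frac{1}{486}} = \sqrt{362} \cdot 486 = 486 \sqrt{362}$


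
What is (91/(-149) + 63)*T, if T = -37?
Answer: -343952/149 ≈ -2308.4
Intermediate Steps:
(91/(-149) + 63)*T = (91/(-149) + 63)*(-37) = (91*(-1/149) + 63)*(-37) = (-91/149 + 63)*(-37) = (9296/149)*(-37) = -343952/149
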